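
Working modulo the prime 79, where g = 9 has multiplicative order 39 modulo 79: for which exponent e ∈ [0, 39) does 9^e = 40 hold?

37

Successive powers of 9 modulo 79:
  9^0=1  9^1=9  9^2=2  9^3=18  9^4=4  9^5=36
  9^6=8  9^7=72  9^8=16  9^9=65  9^10=32  9^11=51
  9^12=64  9^13=23  9^14=49  9^15=46  9^16=19  9^17=13
  9^18=38  9^19=26  9^20=76  9^21=52  9^22=73  9^23=25
  9^24=67  9^25=50  9^26=55  9^27=21  9^28=31  9^29=42
  9^30=62  9^31=5  9^32=45  9^33=10  9^34=11  9^35=20
  9^36=22  9^37=40
So 9^37 ≡ 40 (mod 79), giving e = 37.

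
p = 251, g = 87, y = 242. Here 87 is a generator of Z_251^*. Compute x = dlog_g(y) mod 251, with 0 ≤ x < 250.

143

Baby-step giant-step with m = ceil(sqrt(250)) = 16.
Baby table (87^j mod 251 for j=0..15):
  0:1  1:87  2:39  3:130  4:15  5:50  6:83  7:193
  8:225  9:248  10:241  11:134  12:112  13:206  14:101  15:2
Giant step factor: 87^(-16) ≡ 88 (mod 251).
Scan 242·88^i mod 251 for i = 0, 1, …:
  i=0: 242   i=1: 212   i=2: 82   i=3: 188
  i=4: 229   i=5: 72   i=6: 61   i=7: 97
  i=8: 2
Match at i=8, j=15: x = 8·16 + 15 = 143.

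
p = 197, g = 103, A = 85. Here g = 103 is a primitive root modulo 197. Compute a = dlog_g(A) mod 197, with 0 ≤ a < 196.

Baby-step giant-step with m = ceil(sqrt(196)) = 14.
Baby table (103^j mod 197 for j=0..13):
  0:1  1:103  2:168  3:165  4:53  5:140  6:39  7:77
  8:51  9:131  10:97  11:141  12:142  13:48
Giant step factor: 103^(-14) ≡ 83 (mod 197).
Scan 85·83^i mod 197 for i = 0, 1, …:
  i=0: 85   i=1: 160   i=2: 81   i=3: 25
  i=4: 105   i=5: 47   i=6: 158   i=7: 112
  i=8: 37   i=9: 116   i=10: 172   i=11: 92
  i=12: 150   i=13: 39
Match at i=13, j=6: a = 13·14 + 6 = 188.

188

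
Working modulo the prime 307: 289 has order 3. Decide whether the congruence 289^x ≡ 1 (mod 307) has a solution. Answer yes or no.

⟨289⟩ has order 3; its elements mod 307 are {1, 17, 289}.
1 is in this set.

yes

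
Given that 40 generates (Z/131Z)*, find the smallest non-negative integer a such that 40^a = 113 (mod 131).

60

Baby-step giant-step with m = ceil(sqrt(130)) = 12.
Baby table (40^j mod 131 for j=0..11):
  0:1  1:40  2:28  3:72  4:129  5:51  6:75  7:118
  8:4  9:29  10:112  11:26
Giant step factor: 40^(-12) ≡ 49 (mod 131).
Scan 113·49^i mod 131 for i = 0, 1, …:
  i=0: 113   i=1: 35   i=2: 12   i=3: 64
  i=4: 123   i=5: 1
Match at i=5, j=0: a = 5·12 + 0 = 60.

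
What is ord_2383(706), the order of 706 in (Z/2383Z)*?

397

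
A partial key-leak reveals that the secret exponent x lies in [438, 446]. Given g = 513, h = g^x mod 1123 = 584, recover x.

Compute 513^438 mod 1123 = 304, then multiply by 513 repeatedly:
  513^438=304  513^439=978  513^440=856  513^441=35  513^442=1110
  513^443=69  513^444=584
Found 584 at exponent 444.

444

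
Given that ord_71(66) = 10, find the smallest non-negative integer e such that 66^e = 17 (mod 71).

3

Successive powers of 66 modulo 71:
  66^0=1  66^1=66  66^2=25  66^3=17
So 66^3 ≡ 17 (mod 71), giving e = 3.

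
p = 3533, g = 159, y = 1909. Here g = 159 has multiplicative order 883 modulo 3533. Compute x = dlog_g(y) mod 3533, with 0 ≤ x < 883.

468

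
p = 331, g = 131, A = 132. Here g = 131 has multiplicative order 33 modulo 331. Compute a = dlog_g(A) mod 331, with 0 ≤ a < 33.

Successive powers of 131 modulo 331:
  131^0=1  131^1=131  131^2=280  131^3=270  131^4=284  131^5=132
So 131^5 ≡ 132 (mod 331), giving a = 5.

5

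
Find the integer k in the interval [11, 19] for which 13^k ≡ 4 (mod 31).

18

Compute 13^11 mod 31 = 3, then multiply by 13 repeatedly:
  13^11=3  13^12=8  13^13=11  13^14=19  13^15=30
  13^16=18  13^17=17  13^18=4
Found 4 at exponent 18.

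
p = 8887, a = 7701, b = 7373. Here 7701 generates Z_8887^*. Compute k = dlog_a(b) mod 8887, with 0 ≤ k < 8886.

Baby-step giant-step with m = ceil(sqrt(8886)) = 95.
Baby table (7701^j mod 8887 for j=0..94):
  0:1  1:7701  2:2450  3:349  4:3775  5:1898  6:6270  7:2199
  8:4764  9:2028  10:3169  11:767  12:5699  13:3993  14:1073  15:7150
  16:7185  17:1223  18:6990  19:1431  20:251  21:4472  22:1747  23:7616
  24:5503  25:5387  26:771  27:955  28:4906  29:2469  30:4476  31:5890
  32:8529  33:6899  34:2713  35:8363  36:8261  37:4815  38:3751  39:3701
  40:792  41:2710  42:3034  43:911  44:3768  45:1313  46:6894  47:8643
  48:5000  49:6516  50:3714  51:3148  52:7899  53:7571  54:5551  55:1781
  56:2840  57:8820  58:8366  59:4703  60:3278  61:4798  62:6139  63:6486
  64:3746  65:744  66:6316  67:965  68:1933  69:308  70:7966  71:8092
  72:848  73:7390  74:6929  75:2681  76:1880  77:957  78:2534  79:7369
  80:5174  81:4553  82:3438  83:1665  84:7111  85:117  86:3430  87:2266
  88:5285  89:6212  90:8778  91:4856  92:8447  93:6394  94:6214
Giant step factor: 7701^(-95) ≡ 1594 (mod 8887).
Scan 7373·1594^i mod 8887 for i = 0, 1, …:
  i=0: 7373   i=1: 3948   i=2: 1116   i=3: 1504
  i=4: 6773   i=5: 7344   i=6: 2157   i=7: 7876
  i=8: 5900   i=9: 2154     …   i=17: 716
  i=18: 3768
Match at i=18, j=44: k = 18·95 + 44 = 1754.

1754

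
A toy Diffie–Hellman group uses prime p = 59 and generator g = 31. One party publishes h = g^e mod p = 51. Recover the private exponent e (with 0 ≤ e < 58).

48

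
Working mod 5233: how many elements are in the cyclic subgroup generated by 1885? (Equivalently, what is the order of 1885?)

2616

The order of 1885 must divide p − 1 = 5232 = 2^4 · 3 · 109.
Divisors: 1, 2, 3, 4, 6, 8, 12, 16, 24, 48, 109, 218, 327, 436, 654, 872, 1308, 1744, 2616, 5232.
Check each in increasing order: 1885^1 ≡ 1885;  1885^2 ≡ 18;  1885^3 ≡ 2532;  1885^4 ≡ 324;  1885^6 ≡ 599;  1885^8 ≡ 316;  1885^12 ≡ 2957;  1885^16 ≡ 429;  1885^24 ≡ 4739;  1885^48 ≡ 3318;  1885^109 ≡ 3210;  1885^218 ≡ 323;  1885^327 ≡ 696;  1885^436 ≡ 4902;  1885^654 ≡ 2980;  1885^872 ≡ 4901;  1885^1308 ≡ 5232;  1885^1744 ≡ 331;  1885^2616 ≡ 1.
Smallest exponent giving 1 is 2616.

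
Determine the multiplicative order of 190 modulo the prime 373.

The order of 190 must divide p − 1 = 372 = 2^2 · 3 · 31.
Divisors: 1, 2, 3, 4, 6, 12, 31, 62, 93, 124, 186, 372.
Check each in increasing order: 190^1 ≡ 190;  190^2 ≡ 292;  190^3 ≡ 276;  190^4 ≡ 220;  190^6 ≡ 84;  190^12 ≡ 342;  190^31 ≡ 173;  190^62 ≡ 89;  190^93 ≡ 104;  190^124 ≡ 88;  190^186 ≡ 372;  190^372 ≡ 1.
Smallest exponent giving 1 is 372.

372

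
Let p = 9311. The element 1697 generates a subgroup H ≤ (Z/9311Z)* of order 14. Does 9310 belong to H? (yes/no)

⟨1697⟩ has order 14; its elements mod 9311 are {1, 764, 1697, 2279, 2710, 2897, 3398, 5913, 6414, 6601, 7032, 7614, 8547, 9310}.
9310 is in this set.

yes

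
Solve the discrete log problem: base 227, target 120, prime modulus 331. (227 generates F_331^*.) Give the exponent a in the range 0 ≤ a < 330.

300

Baby-step giant-step with m = ceil(sqrt(330)) = 19.
Baby table (227^j mod 331 for j=0..18):
  0:1  1:227  2:224  3:205  4:195  5:242  6:319  7:255
  8:291  9:188  10:308  11:75  12:144  13:250  14:149  15:61
  16:276  17:93  18:258
Giant step factor: 227^(-19) ≡ 63 (mod 331).
Scan 120·63^i mod 331 for i = 0, 1, …:
  i=0: 120   i=1: 278   i=2: 302   i=3: 159
  i=4: 87   i=5: 185   i=6: 70   i=7: 107
  i=8: 121   i=9: 10     …   i=14: 43
  i=15: 61
Match at i=15, j=15: a = 15·19 + 15 = 300.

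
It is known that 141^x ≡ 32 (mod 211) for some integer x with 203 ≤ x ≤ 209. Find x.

205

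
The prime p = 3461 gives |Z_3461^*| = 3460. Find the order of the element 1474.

The order of 1474 must divide p − 1 = 3460 = 2^2 · 5 · 173.
Divisors: 1, 2, 4, 5, 10, 20, 173, 346, 692, 865, 1730, 3460.
Check each in increasing order: 1474^1 ≡ 1474;  1474^2 ≡ 2629;  1474^4 ≡ 24;  1474^5 ≡ 766;  1474^10 ≡ 1847;  1474^20 ≡ 2324;  1474^173 ≡ 1520;  1474^346 ≡ 1913;  1474^692 ≡ 1292;  1474^865 ≡ 1453;  1474^1730 ≡ 3460;  1474^3460 ≡ 1.
Smallest exponent giving 1 is 3460.

3460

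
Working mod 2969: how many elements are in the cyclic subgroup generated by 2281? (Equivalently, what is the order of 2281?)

The order of 2281 must divide p − 1 = 2968 = 2^3 · 7 · 53.
Divisors: 1, 2, 4, 7, 8, 14, 28, 53, 56, 106, 212, 371, 424, 742, 1484, 2968.
Check each in increasing order: 2281^1 ≡ 2281;  2281^2 ≡ 1273;  2281^4 ≡ 2424;  2281^7 ≡ 919;  2281^8 ≡ 125;  2281^14 ≡ 1365;  2281^28 ≡ 1662;  2281^53 ≡ 2429;  2281^56 ≡ 1074;  2281^106 ≡ 638;  2281^212 ≡ 291;  2281^371 ≡ 1872;  2281^424 ≡ 1549;  2281^742 ≡ 964;  2281^1484 ≡ 2968;  2281^2968 ≡ 1.
Smallest exponent giving 1 is 2968.

2968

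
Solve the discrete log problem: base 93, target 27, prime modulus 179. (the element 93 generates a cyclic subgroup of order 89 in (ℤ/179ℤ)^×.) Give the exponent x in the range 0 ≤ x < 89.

Baby-step giant-step with m = ceil(sqrt(89)) = 10.
Baby table (93^j mod 179 for j=0..9):
  0:1  1:93  2:57  3:110  4:27  5:5  6:107  7:106
  8:13  9:135
Giant step factor: 93^(-10) ≡ 43 (mod 179).
Scan 27·43^i mod 179 for i = 0, 1, …:
  i=0: 27
Match at i=0, j=4: x = 0·10 + 4 = 4.

4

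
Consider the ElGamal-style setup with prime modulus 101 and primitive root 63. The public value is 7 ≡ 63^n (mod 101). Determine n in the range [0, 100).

Baby-step giant-step with m = ceil(sqrt(100)) = 10.
Baby table (63^j mod 101 for j=0..9):
  0:1  1:63  2:30  3:72  4:92  5:39  6:33  7:59
  8:81  9:53
Giant step factor: 63^(-10) ≡ 17 (mod 101).
Scan 7·17^i mod 101 for i = 0, 1, …:
  i=0: 7   i=1: 18   i=2: 3   i=3: 51
  i=4: 59
Match at i=4, j=7: n = 4·10 + 7 = 47.

47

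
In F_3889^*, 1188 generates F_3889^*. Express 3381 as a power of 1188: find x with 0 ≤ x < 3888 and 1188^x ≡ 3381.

Baby-step giant-step with m = ceil(sqrt(3888)) = 63.
Baby table (1188^j mod 3889 for j=0..62):
  0:1  1:1188  2:3526  3:435  4:3432  5:1544  6:2553  7:3433
  8:2732  9:2190  10:3868  11:2275  12:3734  13:2532  14:1819  15:2577
  16:833  17:1798  18:963  19:678  20:441  21:2782  22:3255  23:1274
  24:691  25:329  26:1952  27:1132  28:3111  29:1318  30:2406  31:3802
  32:1647  33:469  34:1045  35:869  36:1787  37:3451  38:782  39:3434
  40:31  41:1827  42:414  43:1818  44:1389  45:1196  46:1363  47:1420
  48:3023  49:1777  50:3238  51:523  52:2973  53:712  54:1943  55:2107
  56:2489  57:1292  58:2630  59:1573  60:2004  61:684  62:3680
Giant step factor: 1188^(-63) ≡ 2260 (mod 3889).
Scan 3381·2260^i mod 3889 for i = 0, 1, …:
  i=0: 3381   i=1: 3064   i=2: 2220   i=3: 390
  i=4: 2486   i=5: 2644   i=6: 1936   i=7: 235
  i=8: 2196   i=9: 596     …   i=23: 1912
  i=24: 441
Match at i=24, j=20: x = 24·63 + 20 = 1532.

1532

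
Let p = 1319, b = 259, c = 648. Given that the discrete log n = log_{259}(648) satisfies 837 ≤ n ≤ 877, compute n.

Compute 259^837 mod 1319 = 553, then multiply by 259 repeatedly:
  259^837=553  259^838=775  259^839=237  259^840=709  259^841=290
  259^842=1246  259^843=878  259^844=534  259^845=1130  259^846=1171
  259^847=1238  259^848=125  259^849=719  259^850=242  259^851=685
  259^852=669  259^853=482  259^854=852  259^855=395  259^856=742
  259^857=923  259^858=318  259^859=584  259^860=890  259^861=1004
  259^862=193  259^863=1184  259^864=648
Found 648 at exponent 864.

864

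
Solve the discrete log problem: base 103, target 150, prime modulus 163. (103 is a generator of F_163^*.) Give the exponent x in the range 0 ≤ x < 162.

Baby-step giant-step with m = ceil(sqrt(162)) = 13.
Baby table (103^j mod 163 for j=0..12):
  0:1  1:103  2:14  3:138  4:33  5:139  6:136  7:153
  8:111  9:23  10:87  11:159  12:77
Giant step factor: 103^(-13) ≡ 32 (mod 163).
Scan 150·32^i mod 163 for i = 0, 1, …:
  i=0: 150   i=1: 73   i=2: 54   i=3: 98
  i=4: 39   i=5: 107   i=6: 1
Match at i=6, j=0: x = 6·13 + 0 = 78.

78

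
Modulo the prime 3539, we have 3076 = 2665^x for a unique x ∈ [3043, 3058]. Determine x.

Compute 2665^3043 mod 3539 = 1195, then multiply by 2665 repeatedly:
  2665^3043=1195  2665^3044=3114  2665^3045=3394  2665^3046=2865  2665^3047=1602
  2665^3048=1296  2665^3049=3315  2665^3050=1131  2665^3051=2426  2665^3052=3076
Found 3076 at exponent 3052.

3052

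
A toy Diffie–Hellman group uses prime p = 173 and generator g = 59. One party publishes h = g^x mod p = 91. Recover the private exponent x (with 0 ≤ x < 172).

Baby-step giant-step with m = ceil(sqrt(172)) = 14.
Baby table (59^j mod 173 for j=0..13):
  0:1  1:59  2:21  3:28  4:95  5:69  6:92  7:65
  8:29  9:154  10:90  11:120  12:160  13:98
Giant step factor: 59^(-14) ≡ 64 (mod 173).
Scan 91·64^i mod 173 for i = 0, 1, …:
  i=0: 91   i=1: 115   i=2: 94   i=3: 134
  i=4: 99   i=5: 108   i=6: 165   i=7: 7
  i=8: 102   i=9: 127   i=10: 170   i=11: 154
Match at i=11, j=9: x = 11·14 + 9 = 163.

163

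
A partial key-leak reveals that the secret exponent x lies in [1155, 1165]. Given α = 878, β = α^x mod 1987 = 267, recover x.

1156

Compute 878^1155 mod 1987 = 1546, then multiply by 878 repeatedly:
  878^1155=1546  878^1156=267
Found 267 at exponent 1156.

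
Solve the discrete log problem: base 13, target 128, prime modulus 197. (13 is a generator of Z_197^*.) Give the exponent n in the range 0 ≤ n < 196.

Baby-step giant-step with m = ceil(sqrt(196)) = 14.
Baby table (13^j mod 197 for j=0..13):
  0:1  1:13  2:169  3:30  4:193  5:145  6:112  7:77
  8:16  9:11  10:143  11:86  12:133  13:153
Giant step factor: 13^(-14) ≡ 83 (mod 197).
Scan 128·83^i mod 197 for i = 0, 1, …:
  i=0: 128   i=1: 183   i=2: 20   i=3: 84
  i=4: 77
Match at i=4, j=7: n = 4·14 + 7 = 63.

63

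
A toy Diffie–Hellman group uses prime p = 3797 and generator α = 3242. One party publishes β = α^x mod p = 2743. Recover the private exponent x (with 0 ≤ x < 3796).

1273

Baby-step giant-step with m = ceil(sqrt(3796)) = 62.
Baby table (3242^j mod 3797 for j=0..61):
  0:1  1:3242  2:468  3:2253  4:2595  5:2635  6:3217  7:2952
  8:1944  9:3225  10:2309  11:1891  12:2264  13:287  14:189  15:1421
  16:1121  17:553  18:642  19:608  20:493  21:3566  22:2904  23:2005
  24:3543  25:481  26:2632  27:1085  28:1548  29:2779  30:3034  31:1998
  32:3631  33:1002  34:2049  35:1905  36:2088  37:3042  38:1355  39:3578
  40:41  41:27  42:203  43:1245  44:79  45:1719  46:2799  47:3325
  48:3764  49:3127  50:3541  51:1591  52:1696  53:376  54:155  55:1306
  56:397  57:3688  58:3540  59:2146  60:1228  61:1920
Giant step factor: 3242^(-62) ≡ 3506 (mod 3797).
Scan 2743·3506^i mod 3797 for i = 0, 1, …:
  i=0: 2743   i=1: 2954   i=2: 2305   i=3: 1314
  i=4: 1123   i=5: 3546   i=6: 898   i=7: 675
  i=8: 1019   i=9: 3434     …   i=19: 388
  i=20: 1002
Match at i=20, j=33: x = 20·62 + 33 = 1273.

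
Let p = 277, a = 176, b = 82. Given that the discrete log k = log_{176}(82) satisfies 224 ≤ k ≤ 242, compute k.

Compute 176^224 mod 277 = 90, then multiply by 176 repeatedly:
  176^224=90  176^225=51  176^226=112  176^227=45  176^228=164
  176^229=56  176^230=161  176^231=82
Found 82 at exponent 231.

231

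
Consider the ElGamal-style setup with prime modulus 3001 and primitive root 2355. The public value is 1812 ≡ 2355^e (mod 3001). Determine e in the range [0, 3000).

Baby-step giant-step with m = ceil(sqrt(3000)) = 55.
Baby table (2355^j mod 3001 for j=0..54):
  0:1  1:2355  2:177  3:2697  4:1319  5:210  6:2386  7:1158
  8:2182  9:898  10:2086  11:2894  12:99  13:2068  14:2518  15:2915
  16:1538  17:2784  18:2136  19:604  20:2947  21:1873  22:2446  23:1411
  24:798  25:664  26:199  27:489  28:2212  29:2525  30:1394  31:2777
  32:656  33:2366  34:2074  35:1643  36:976  37:2715  38:1695  39:395
  40:2916  41:892  42:2961  43:1832  44:1923  45:156  46:1258  47:603
  48:592  49:1696  50:2750  51:92  52:588  53:1279  54:2042
Giant step factor: 2355^(-55) ≡ 2393 (mod 3001).
Scan 1812·2393^i mod 3001 for i = 0, 1, …:
  i=0: 1812   i=1: 2672   i=2: 1966   i=3: 2071
  i=4: 1252   i=5: 1038   i=6: 2107   i=7: 371
  i=8: 2508   i=9: 2645     …   i=45: 1550
  i=46: 2915
Match at i=46, j=15: e = 46·55 + 15 = 2545.

2545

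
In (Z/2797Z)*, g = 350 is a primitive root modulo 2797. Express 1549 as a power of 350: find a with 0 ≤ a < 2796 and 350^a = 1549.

Baby-step giant-step with m = ceil(sqrt(2796)) = 53.
Baby table (350^j mod 2797 for j=0..52):
  0:1  1:350  2:2229  3:2584  4:969  5:713  6:617  7:581
  8:1966  9:38  10:2112  11:792  12:297  13:461  14:1921  15:1070
  16:2499  17:1986  18:1444  19:1940  20:2126  21:98  22:736  23:276
  24:1502  25:2661  26:2746  27:1729  28:998  29:2472  30:927  31:2795
  32:2097  33:1136  34:426  35:859  36:1371  37:1563  38:1635  39:1662
  40:2721  41:1370  42:1213  43:2203  44:1875  45:1752  46:657  47:596
  48:1622  49:2706  50:1714  51:1342  52:2601
Giant step factor: 350^(-53) ≡ 1408 (mod 2797).
Scan 1549·1408^i mod 2797 for i = 0, 1, …:
  i=0: 1549   i=1: 2129   i=2: 2045   i=3: 1247
  i=4: 2057   i=5: 1361   i=6: 343   i=7: 1860
  i=8: 888   i=9: 45     …   i=44: 2468
  i=45: 1070
Match at i=45, j=15: a = 45·53 + 15 = 2400.

2400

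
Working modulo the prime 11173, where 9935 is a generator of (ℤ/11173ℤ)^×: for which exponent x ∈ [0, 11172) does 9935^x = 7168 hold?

Baby-step giant-step with m = ceil(sqrt(11172)) = 106.
Baby table (9935^j mod 11173 for j=0..105):
  0:1  1:9935  2:1943  3:7934  4:9948  5:8195  6:10847  7:1360
  8:3443  9:5652  10:8295  11:9950  12:5719  13:3560  14:6055  15:993
  16:10869  17:7643  18:1497  19:1432  20:3691  21:299  22:9720  23:11134
  24:3590  25:2434  26:3418  27:3083  28:4412  29:1541  30:2825  31:10972
  32:3032  33:512  34:3005  35:419  36:6409  37:9661  38:5965  39:683
  40:3594  41:8655  42:17  43:1300  44:10685  45:802  46:1521  47:5239
  48:5631  49:774  50:2666  51:6700  52:6939  53:1555  54:7839  55:4655
  56:2378  57:5708  58:6005  59:7028  60:3103  61:1998  62:6882  63:5083
  64:8818  65:10510  66:5165  67:7859  68:2241  69:7719  70:7966  71:3851
  72:3333  73:7756  74:6852  75:8704  76:6393  77:7123  78:8396  79:7815
  80:848  81:438  82:5233  83:1886  84:289  85:10927  86:2877  87:2461
  88:3511  89:10852  90:6343  91:1985  92:630  93:2170  94:6233  95:4089
  96:10360  97:924  98:6907  99:7652  100:1528  101:7746  102:8059  103:447
  104:5264  105:8200
Giant step factor: 9935^(-106) ≡ 4117 (mod 11173).
Scan 7168·4117^i mod 11173 for i = 0, 1, …:
  i=0: 7168   i=1: 2763   i=2: 1157   i=3: 3671
  i=4: 7611   i=5: 5395   i=6: 10464   i=7: 8373
  i=8: 2936   i=9: 9499     …   i=84: 5845
  i=85: 8396
Match at i=85, j=78: x = 85·106 + 78 = 9088.

9088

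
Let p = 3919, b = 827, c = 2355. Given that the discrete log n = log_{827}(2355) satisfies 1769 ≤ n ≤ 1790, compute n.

1782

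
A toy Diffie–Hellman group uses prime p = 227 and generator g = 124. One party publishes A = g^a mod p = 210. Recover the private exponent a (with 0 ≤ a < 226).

34

Baby-step giant-step with m = ceil(sqrt(226)) = 16.
Baby table (124^j mod 227 for j=0..15):
  0:1  1:124  2:167  3:51  4:195  5:118  6:104  7:184
  8:116  9:83  10:77  11:14  12:147  13:68  14:33  15:6
Giant step factor: 124^(-16) ≡ 209 (mod 227).
Scan 210·209^i mod 227 for i = 0, 1, …:
  i=0: 210   i=1: 79   i=2: 167
Match at i=2, j=2: a = 2·16 + 2 = 34.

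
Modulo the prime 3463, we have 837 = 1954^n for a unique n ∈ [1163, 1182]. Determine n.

Compute 1954^1163 mod 3463 = 1633, then multiply by 1954 repeatedly:
  1954^1163=1633  1954^1164=1459  1954^1165=837
Found 837 at exponent 1165.

1165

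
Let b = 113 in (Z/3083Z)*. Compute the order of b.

The order of 113 must divide p − 1 = 3082 = 2 · 23 · 67.
Divisors: 1, 2, 23, 46, 67, 134, 1541, 3082.
Check each in increasing order: 113^1 ≡ 113;  113^2 ≡ 437;  113^23 ≡ 2814;  113^46 ≡ 1452;  113^67 ≡ 1392;  113^134 ≡ 1540;  113^1541 ≡ 1.
Smallest exponent giving 1 is 1541.

1541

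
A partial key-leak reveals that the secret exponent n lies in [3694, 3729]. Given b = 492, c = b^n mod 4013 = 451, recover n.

Compute 492^3694 mod 4013 = 468, then multiply by 492 repeatedly:
  492^3694=468  492^3695=1515  492^3696=2975  492^3697=2968  492^3698=3537
  492^3699=2575  492^3700=2805  492^3701=3601  492^3702=1959  492^3703=708
  492^3704=3218  492^3705=2134  492^3706=2535  492^3707=3190  492^3708=397
  492^3709=2700  492^3710=97  492^3711=3581  492^3712=145  492^3713=3119
  492^3714=1582  492^3715=3835  492^3716=710  492^3717=189  492^3718=689
  492^3719=1896  492^3720=1816  492^3721=2586  492^3722=191  492^3723=1673
  492^3724=451
Found 451 at exponent 3724.

3724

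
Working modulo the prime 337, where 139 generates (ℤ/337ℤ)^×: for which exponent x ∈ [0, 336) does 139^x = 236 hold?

Baby-step giant-step with m = ceil(sqrt(336)) = 19.
Baby table (139^j mod 337 for j=0..18):
  0:1  1:139  2:112  3:66  4:75  5:315  6:312  7:232
  8:233  9:35  10:147  11:213  12:288  13:266  14:241  15:136
  16:32  17:67  18:214
Giant step factor: 139^(-19) ≡ 176 (mod 337).
Scan 236·176^i mod 337 for i = 0, 1, …:
  i=0: 236   i=1: 85   i=2: 132   i=3: 316
  i=4: 11   i=5: 251   i=6: 29   i=7: 49
  i=8: 199   i=9: 313     …   i=15: 117
  i=16: 35
Match at i=16, j=9: x = 16·19 + 9 = 313.

313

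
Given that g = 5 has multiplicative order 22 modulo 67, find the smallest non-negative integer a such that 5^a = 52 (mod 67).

19

Successive powers of 5 modulo 67:
  5^0=1  5^1=5  5^2=25  5^3=58  5^4=22  5^5=43
  5^6=14  5^7=3  5^8=15  5^9=8  5^10=40  5^11=66
  5^12=62  5^13=42  5^14=9  5^15=45  5^16=24  5^17=53
  5^18=64  5^19=52
So 5^19 ≡ 52 (mod 67), giving a = 19.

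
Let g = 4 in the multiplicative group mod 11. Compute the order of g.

The order of 4 must divide p − 1 = 10 = 2 · 5.
Divisors: 1, 2, 5, 10.
Check each in increasing order: 4^1 ≡ 4;  4^2 ≡ 5;  4^5 ≡ 1.
Smallest exponent giving 1 is 5.

5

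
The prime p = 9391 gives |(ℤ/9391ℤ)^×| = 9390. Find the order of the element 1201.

9390

The order of 1201 must divide p − 1 = 9390 = 2 · 3 · 5 · 313.
Divisors: 1, 2, 3, 5, 6, 10, 15, 30, 313, 626, 939, 1565, 1878, 3130, 4695, 9390.
Check each in increasing order: 1201^1 ≡ 1201;  1201^2 ≡ 5578;  1201^3 ≡ 3395;  1201^5 ≡ 5054;  1201^6 ≡ 3268;  1201^10 ≡ 8787;  1201^15 ≡ 8850;  1201^30 ≡ 1560;  1201^313 ≡ 7530;  1201^626 ≡ 7433;  1201^939 ≡ 130;  1201^1565 ≡ 8408;  1201^1878 ≡ 7509;  1201^3130 ≡ 8407;  1201^4695 ≡ 9390;  1201^9390 ≡ 1.
Smallest exponent giving 1 is 9390.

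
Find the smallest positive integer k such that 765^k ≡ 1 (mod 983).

491

The order of 765 must divide p − 1 = 982 = 2 · 491.
Divisors: 1, 2, 491, 982.
Check each in increasing order: 765^1 ≡ 765;  765^2 ≡ 340;  765^491 ≡ 1.
Smallest exponent giving 1 is 491.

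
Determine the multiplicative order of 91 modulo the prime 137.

The order of 91 must divide p − 1 = 136 = 2^3 · 17.
Divisors: 1, 2, 4, 8, 17, 34, 68, 136.
Check each in increasing order: 91^1 ≡ 91;  91^2 ≡ 61;  91^4 ≡ 22;  91^8 ≡ 73;  91^17 ≡ 96;  91^34 ≡ 37;  91^68 ≡ 136;  91^136 ≡ 1.
Smallest exponent giving 1 is 136.

136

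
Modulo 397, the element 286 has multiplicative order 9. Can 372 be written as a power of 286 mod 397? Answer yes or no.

no

⟨286⟩ has order 9; its elements mod 397 are {1, 14, 34, 79, 196, 286, 304, 312, 362}.
372 is not in this set.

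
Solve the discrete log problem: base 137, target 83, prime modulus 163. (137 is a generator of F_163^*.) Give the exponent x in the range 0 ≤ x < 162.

Baby-step giant-step with m = ceil(sqrt(162)) = 13.
Baby table (137^j mod 163 for j=0..12):
  0:1  1:137  2:24  3:28  4:87  5:20  6:132  7:154
  8:71  9:110  10:74  11:32  12:146
Giant step factor: 137^(-13) ≡ 52 (mod 163).
Scan 83·52^i mod 163 for i = 0, 1, …:
  i=0: 83   i=1: 78   i=2: 144   i=3: 153
  i=4: 132
Match at i=4, j=6: x = 4·13 + 6 = 58.

58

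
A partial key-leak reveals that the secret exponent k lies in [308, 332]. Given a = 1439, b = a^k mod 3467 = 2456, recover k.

Compute 1439^308 mod 3467 = 2680, then multiply by 1439 repeatedly:
  1439^308=2680  1439^309=1216  1439^310=2456
Found 2456 at exponent 310.

310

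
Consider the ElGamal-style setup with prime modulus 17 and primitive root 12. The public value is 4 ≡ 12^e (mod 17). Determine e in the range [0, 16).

Successive powers of 12 modulo 17:
  12^0=1  12^1=12  12^2=8  12^3=11  12^4=13  12^5=3
  12^6=2  12^7=7  12^8=16  12^9=5  12^10=9  12^11=6
  12^12=4
So 12^12 ≡ 4 (mod 17), giving e = 12.

12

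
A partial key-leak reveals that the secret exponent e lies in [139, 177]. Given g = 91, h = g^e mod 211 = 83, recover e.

Compute 91^139 mod 211 = 130, then multiply by 91 repeatedly:
  91^139=130  91^140=14  91^141=8  91^142=95  91^143=205
  91^144=87  91^145=110  91^146=93  91^147=23  91^148=194
  91^149=141  91^150=171  91^151=158  91^152=30  91^153=198
  91^154=83
Found 83 at exponent 154.

154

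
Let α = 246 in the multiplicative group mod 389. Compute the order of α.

The order of 246 must divide p − 1 = 388 = 2^2 · 97.
Divisors: 1, 2, 4, 97, 194, 388.
Check each in increasing order: 246^1 ≡ 246;  246^2 ≡ 221;  246^4 ≡ 216;  246^97 ≡ 388;  246^194 ≡ 1.
Smallest exponent giving 1 is 194.

194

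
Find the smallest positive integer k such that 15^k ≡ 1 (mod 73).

The order of 15 must divide p − 1 = 72 = 2^3 · 3^2.
Divisors: 1, 2, 3, 4, 6, 8, 9, 12, 18, 24, 36, 72.
Check each in increasing order: 15^1 ≡ 15;  15^2 ≡ 6;  15^3 ≡ 17;  15^4 ≡ 36;  15^6 ≡ 70;  15^8 ≡ 55;  15^9 ≡ 22;  15^12 ≡ 9;  15^18 ≡ 46;  15^24 ≡ 8;  15^36 ≡ 72;  15^72 ≡ 1.
Smallest exponent giving 1 is 72.

72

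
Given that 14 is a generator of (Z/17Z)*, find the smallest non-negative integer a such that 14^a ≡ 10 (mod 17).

11

Successive powers of 14 modulo 17:
  14^0=1  14^1=14  14^2=9  14^3=7  14^4=13  14^5=12
  14^6=15  14^7=6  14^8=16  14^9=3  14^10=8  14^11=10
So 14^11 ≡ 10 (mod 17), giving a = 11.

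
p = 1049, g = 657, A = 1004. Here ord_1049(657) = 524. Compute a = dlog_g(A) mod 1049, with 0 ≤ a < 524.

304

Baby-step giant-step with m = ceil(sqrt(524)) = 23.
Baby table (657^j mod 1049 for j=0..22):
  0:1  1:657  2:510  3:439  4:997  5:453  6:754  7:250
  8:606  9:571  10:654  11:637  12:1007  13:729  14:609  15:444
  16:86  17:905  18:851  19:1039  20:773  21:145  22:855
Giant step factor: 657^(-23) ≡ 466 (mod 1049).
Scan 1004·466^i mod 1049 for i = 0, 1, …:
  i=0: 1004   i=1: 10   i=2: 464   i=3: 130
  i=4: 787   i=5: 641   i=6: 790   i=7: 990
  i=8: 829   i=9: 282   i=10: 287   i=11: 519
  i=12: 584   i=13: 453
Match at i=13, j=5: a = 13·23 + 5 = 304.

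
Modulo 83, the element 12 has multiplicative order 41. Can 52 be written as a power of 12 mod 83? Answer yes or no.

52 ∈ ⟨12⟩ iff 52^41 ≡ 1 (mod 83), since |⟨12⟩| = 41.
52^41 mod 83 = 82.
Since 82 ≠ 1, 52 does not lie in the subgroup.

no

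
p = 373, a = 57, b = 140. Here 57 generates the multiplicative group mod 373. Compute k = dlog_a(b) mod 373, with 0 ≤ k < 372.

Baby-step giant-step with m = ceil(sqrt(372)) = 20.
Baby table (57^j mod 373 for j=0..19):
  0:1  1:57  2:265  3:185  4:101  5:162  6:282  7:35
  8:130  9:323  10:134  11:178  12:75  13:172  14:106  15:74
  16:115  17:214  18:262  19:14
Giant step factor: 57^(-20) ≡ 165 (mod 373).
Scan 140·165^i mod 373 for i = 0, 1, …:
  i=0: 140   i=1: 347   i=2: 186   i=3: 104
  i=4: 2   i=5: 330   i=6: 365   i=7: 172
Match at i=7, j=13: k = 7·20 + 13 = 153.

153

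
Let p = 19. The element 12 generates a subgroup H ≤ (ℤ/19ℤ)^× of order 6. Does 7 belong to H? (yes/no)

7 ∈ ⟨12⟩ iff 7^6 ≡ 1 (mod 19), since |⟨12⟩| = 6.
7^6 mod 19 = 1.
Since 1 = 1, 7 lies in the subgroup.

yes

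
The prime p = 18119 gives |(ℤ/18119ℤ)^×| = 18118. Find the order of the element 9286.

The order of 9286 must divide p − 1 = 18118 = 2 · 9059.
Divisors: 1, 2, 9059, 18118.
Check each in increasing order: 9286^1 ≡ 9286;  9286^2 ≡ 1475;  9286^9059 ≡ 1.
Smallest exponent giving 1 is 9059.

9059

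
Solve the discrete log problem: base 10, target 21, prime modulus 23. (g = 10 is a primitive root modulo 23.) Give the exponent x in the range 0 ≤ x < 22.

19

Successive powers of 10 modulo 23:
  10^0=1  10^1=10  10^2=8  10^3=11  10^4=18  10^5=19
  10^6=6  10^7=14  10^8=2  10^9=20  10^10=16  10^11=22
  10^12=13  10^13=15  10^14=12  10^15=5  10^16=4  10^17=17
  10^18=9  10^19=21
So 10^19 ≡ 21 (mod 23), giving x = 19.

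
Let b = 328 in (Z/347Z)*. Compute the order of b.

173

The order of 328 must divide p − 1 = 346 = 2 · 173.
Divisors: 1, 2, 173, 346.
Check each in increasing order: 328^1 ≡ 328;  328^2 ≡ 14;  328^173 ≡ 1.
Smallest exponent giving 1 is 173.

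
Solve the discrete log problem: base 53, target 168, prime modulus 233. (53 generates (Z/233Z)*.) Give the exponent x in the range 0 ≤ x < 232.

101

Baby-step giant-step with m = ceil(sqrt(232)) = 16.
Baby table (53^j mod 233 for j=0..15):
  0:1  1:53  2:13  3:223  4:169  5:103  6:100  7:174
  8:135  9:165  10:124  11:48  12:214  13:158  14:219  15:190
Giant step factor: 53^(-16) ≡ 32 (mod 233).
Scan 168·32^i mod 233 for i = 0, 1, …:
  i=0: 168   i=1: 17   i=2: 78   i=3: 166
  i=4: 186   i=5: 127   i=6: 103
Match at i=6, j=5: x = 6·16 + 5 = 101.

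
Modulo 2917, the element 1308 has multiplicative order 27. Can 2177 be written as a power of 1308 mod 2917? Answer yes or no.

2177 ∈ ⟨1308⟩ iff 2177^27 ≡ 1 (mod 2917), since |⟨1308⟩| = 27.
2177^27 mod 2917 = 1382.
Since 1382 ≠ 1, 2177 does not lie in the subgroup.

no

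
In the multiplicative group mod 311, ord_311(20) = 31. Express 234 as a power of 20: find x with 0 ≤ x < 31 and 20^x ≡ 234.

16

Successive powers of 20 modulo 311:
  20^0=1  20^1=20  20^2=89  20^3=225  20^4=146  20^5=121
  20^6=243  20^7=195  20^8=168  20^9=250  20^10=24  20^11=169
  20^12=270  20^13=113  20^14=83  20^15=105  20^16=234
So 20^16 ≡ 234 (mod 311), giving x = 16.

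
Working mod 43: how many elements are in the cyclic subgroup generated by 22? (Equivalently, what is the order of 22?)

The order of 22 must divide p − 1 = 42 = 2 · 3 · 7.
Divisors: 1, 2, 3, 6, 7, 14, 21, 42.
Check each in increasing order: 22^1 ≡ 22;  22^2 ≡ 11;  22^3 ≡ 27;  22^6 ≡ 41;  22^7 ≡ 42;  22^14 ≡ 1.
Smallest exponent giving 1 is 14.

14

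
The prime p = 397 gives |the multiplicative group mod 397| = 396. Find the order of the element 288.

396

The order of 288 must divide p − 1 = 396 = 2^2 · 3^2 · 11.
Divisors: 1, 2, 3, 4, 6, 9, 11, 12, 18, 22, 33, 36, 44, 66, 99, 132, 198, 396.
Check each in increasing order: 288^1 ≡ 288;  288^2 ≡ 368;  288^3 ≡ 382;  288^4 ≡ 47;  288^6 ≡ 225;  288^9 ≡ 198;  288^11 ≡ 213;  288^12 ≡ 206;  288^18 ≡ 298;  288^22 ≡ 111;  288^33 ≡ 220;  288^36 ≡ 273;  288^44 ≡ 14;  288^66 ≡ 363;  288^99 ≡ 63;  288^132 ≡ 362;  288^198 ≡ 396;  288^396 ≡ 1.
Smallest exponent giving 1 is 396.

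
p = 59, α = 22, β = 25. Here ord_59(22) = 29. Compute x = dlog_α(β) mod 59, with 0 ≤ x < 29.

25

Successive powers of 22 modulo 59:
  22^0=1  22^1=22  22^2=12  22^3=28  22^4=26  22^5=41
  22^6=17  22^7=20  22^8=27  22^9=4  22^10=29  22^11=48
  22^12=53  22^13=45  22^14=46  22^15=9  22^16=21  22^17=49
  22^18=16  22^19=57  22^20=15  22^21=35  22^22=3  22^23=7
  22^24=36  22^25=25
So 22^25 ≡ 25 (mod 59), giving x = 25.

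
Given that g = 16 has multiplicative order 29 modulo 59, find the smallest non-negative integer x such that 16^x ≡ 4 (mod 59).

15

Successive powers of 16 modulo 59:
  16^0=1  16^1=16  16^2=20  16^3=25  16^4=46  16^5=28
  16^6=35  16^7=29  16^8=51  16^9=49  16^10=17  16^11=36
  16^12=45  16^13=12  16^14=15  16^15=4
So 16^15 ≡ 4 (mod 59), giving x = 15.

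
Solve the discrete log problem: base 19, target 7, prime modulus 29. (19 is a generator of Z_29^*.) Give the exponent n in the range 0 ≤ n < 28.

20

Successive powers of 19 modulo 29:
  19^0=1  19^1=19  19^2=13  19^3=15  19^4=24  19^5=21
  19^6=22  19^7=12  19^8=25  19^9=11  19^10=6  19^11=27
  19^12=20  19^13=3  19^14=28  19^15=10  19^16=16  19^17=14
  19^18=5  19^19=8  19^20=7
So 19^20 ≡ 7 (mod 29), giving n = 20.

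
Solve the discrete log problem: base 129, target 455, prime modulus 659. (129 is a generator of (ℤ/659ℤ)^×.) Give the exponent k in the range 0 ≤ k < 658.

279

Baby-step giant-step with m = ceil(sqrt(658)) = 26.
Baby table (129^j mod 659 for j=0..25):
  0:1  1:129  2:166  3:326  4:537  5:78  6:177  7:427
  8:386  9:369  10:153  11:626  12:356  13:453  14:445  15:72
  16:62  17:90  18:407  19:442  20:344  21:223  22:430  23:114
  24:208  25:472
Giant step factor: 129^(-26) ≡ 256 (mod 659).
Scan 455·256^i mod 659 for i = 0, 1, …:
  i=0: 455   i=1: 496   i=2: 448   i=3: 22
  i=4: 360   i=5: 559   i=6: 101   i=7: 155
  i=8: 140   i=9: 254   i=10: 442
Match at i=10, j=19: k = 10·26 + 19 = 279.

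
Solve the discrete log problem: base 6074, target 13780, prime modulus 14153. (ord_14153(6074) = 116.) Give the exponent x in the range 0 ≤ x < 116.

Baby-step giant-step with m = ceil(sqrt(116)) = 11.
Baby table (6074^j mod 14153 for j=0..10):
  0:1  1:6074  2:10758  3:13844  4:5483  5:1733  6:10563  7:4113
  8:2317  9:5376  10:2853
Giant step factor: 6074^(-11) ≡ 10120 (mod 14153).
Scan 13780·10120^i mod 14153 for i = 0, 1, …:
  i=0: 13780   i=1: 4091   i=2: 3395   i=3: 8069
  i=4: 9623   i=5: 12120   i=6: 4502   i=7: 1733
Match at i=7, j=5: x = 7·11 + 5 = 82.

82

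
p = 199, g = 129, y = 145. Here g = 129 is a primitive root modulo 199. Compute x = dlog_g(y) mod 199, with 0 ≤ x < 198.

98

Baby-step giant-step with m = ceil(sqrt(198)) = 15.
Baby table (129^j mod 199 for j=0..14):
  0:1  1:129  2:124  3:76  4:53  5:71  6:5  7:48
  8:23  9:181  10:66  11:156  12:25  13:41  14:115
Giant step factor: 129^(-15) ≡ 42 (mod 199).
Scan 145·42^i mod 199 for i = 0, 1, …:
  i=0: 145   i=1: 120   i=2: 65   i=3: 143
  i=4: 36   i=5: 119   i=6: 23
Match at i=6, j=8: x = 6·15 + 8 = 98.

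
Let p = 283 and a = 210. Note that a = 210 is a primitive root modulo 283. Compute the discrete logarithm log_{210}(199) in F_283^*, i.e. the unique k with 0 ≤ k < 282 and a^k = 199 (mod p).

Baby-step giant-step with m = ceil(sqrt(282)) = 17.
Baby table (210^j mod 283 for j=0..16):
  0:1  1:210  2:235  3:108  4:40  5:193  6:61  7:75
  8:185  9:79  10:176  11:170  12:42  13:47  14:248  15:8
  16:265
Giant step factor: 210^(-17) ≡ 14 (mod 283).
Scan 199·14^i mod 283 for i = 0, 1, …:
  i=0: 199   i=1: 239   i=2: 233   i=3: 149
  i=4: 105   i=5: 55   i=6: 204   i=7: 26
  i=8: 81   i=9: 2     …   i=13: 139
  i=14: 248
Match at i=14, j=14: k = 14·17 + 14 = 252.

252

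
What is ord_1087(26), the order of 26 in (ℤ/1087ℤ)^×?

362

The order of 26 must divide p − 1 = 1086 = 2 · 3 · 181.
Divisors: 1, 2, 3, 6, 181, 362, 543, 1086.
Check each in increasing order: 26^1 ≡ 26;  26^2 ≡ 676;  26^3 ≡ 184;  26^6 ≡ 159;  26^181 ≡ 1086;  26^362 ≡ 1.
Smallest exponent giving 1 is 362.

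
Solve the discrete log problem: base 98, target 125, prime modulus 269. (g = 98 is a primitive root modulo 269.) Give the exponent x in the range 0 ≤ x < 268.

Successive powers of 98 modulo 269:
  98^0=1  98^1=98  98^2=189  98^3=230  98^4=213  98^5=161
  98^6=176  98^7=32  98^8=177  98^9=130  98^10=97  98^11=91
  98^12=41  98^13=252  98^14=217  98^15=15  98^16=125
So 98^16 ≡ 125 (mod 269), giving x = 16.

16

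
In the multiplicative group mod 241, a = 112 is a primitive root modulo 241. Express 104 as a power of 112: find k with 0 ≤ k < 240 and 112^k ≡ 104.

Baby-step giant-step with m = ceil(sqrt(240)) = 16.
Baby table (112^j mod 241 for j=0..15):
  0:1  1:112  2:12  3:139  4:144  5:222  6:41  7:13
  8:10  9:156  10:120  11:185  12:235  13:51  14:169  15:130
Giant step factor: 112^(-16) ≡ 94 (mod 241).
Scan 104·94^i mod 241 for i = 0, 1, …:
  i=0: 104   i=1: 136   i=2: 11   i=3: 70
  i=4: 73   i=5: 114   i=6: 112
Match at i=6, j=1: k = 6·16 + 1 = 97.

97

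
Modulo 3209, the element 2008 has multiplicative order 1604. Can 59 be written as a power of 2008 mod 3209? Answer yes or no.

59 ∈ ⟨2008⟩ iff 59^1604 ≡ 1 (mod 3209), since |⟨2008⟩| = 1604.
59^1604 mod 3209 = 3208.
Since 3208 ≠ 1, 59 does not lie in the subgroup.

no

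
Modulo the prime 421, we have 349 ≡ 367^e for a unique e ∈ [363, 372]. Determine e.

367

Compute 367^363 mod 421 = 56, then multiply by 367 repeatedly:
  367^363=56  367^364=344  367^365=369  367^366=282  367^367=349
Found 349 at exponent 367.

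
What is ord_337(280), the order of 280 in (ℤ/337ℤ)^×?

112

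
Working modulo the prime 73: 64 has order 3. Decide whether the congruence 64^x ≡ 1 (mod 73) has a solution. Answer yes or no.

1 ∈ ⟨64⟩ iff 1^3 ≡ 1 (mod 73), since |⟨64⟩| = 3.
1^3 mod 73 = 1.
Since 1 = 1, 1 lies in the subgroup.

yes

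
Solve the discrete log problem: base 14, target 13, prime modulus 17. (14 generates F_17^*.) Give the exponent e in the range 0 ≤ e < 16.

4

Successive powers of 14 modulo 17:
  14^0=1  14^1=14  14^2=9  14^3=7  14^4=13
So 14^4 ≡ 13 (mod 17), giving e = 4.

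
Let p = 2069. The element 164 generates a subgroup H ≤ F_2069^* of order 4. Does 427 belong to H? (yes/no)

no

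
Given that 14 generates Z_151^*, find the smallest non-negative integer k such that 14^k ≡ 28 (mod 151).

111

Baby-step giant-step with m = ceil(sqrt(150)) = 13.
Baby table (14^j mod 151 for j=0..12):
  0:1  1:14  2:45  3:26  4:62  5:113  6:72  7:102
  8:69  9:60  10:85  11:133  12:50
Giant step factor: 14^(-13) ≡ 140 (mod 151).
Scan 28·140^i mod 151 for i = 0, 1, …:
  i=0: 28   i=1: 145   i=2: 66   i=3: 29
  i=4: 134   i=5: 36   i=6: 57   i=7: 128
  i=8: 102
Match at i=8, j=7: k = 8·13 + 7 = 111.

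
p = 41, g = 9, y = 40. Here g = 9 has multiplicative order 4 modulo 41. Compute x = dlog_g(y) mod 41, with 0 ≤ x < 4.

2

Successive powers of 9 modulo 41:
  9^0=1  9^1=9  9^2=40
So 9^2 ≡ 40 (mod 41), giving x = 2.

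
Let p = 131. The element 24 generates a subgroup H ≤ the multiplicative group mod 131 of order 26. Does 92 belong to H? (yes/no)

yes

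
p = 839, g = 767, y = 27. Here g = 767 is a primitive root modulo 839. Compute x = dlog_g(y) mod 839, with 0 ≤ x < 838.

Baby-step giant-step with m = ceil(sqrt(838)) = 29.
Baby table (767^j mod 839 for j=0..28):
  0:1  1:767  2:150  3:107  4:686  5:109  6:542  7:409
  8:756  9:103  10:135  11:348  12:114  13:182  14:320  15:452
  16:177  17:680  18:541  19:481  20:606  21:835  22:288  23:239
  24:411  25:612  26:403  27:349  28:42
Giant step factor: 767^(-29) ≡ 326 (mod 839).
Scan 27·326^i mod 839 for i = 0, 1, …:
  i=0: 27   i=1: 412   i=2: 72   i=3: 819
  i=4: 192   i=5: 506   i=6: 512   i=7: 790
  i=8: 806   i=9: 149     …   i=15: 526
  i=16: 320
Match at i=16, j=14: x = 16·29 + 14 = 478.

478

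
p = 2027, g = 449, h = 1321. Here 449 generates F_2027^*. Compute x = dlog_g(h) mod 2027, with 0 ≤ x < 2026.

364

Baby-step giant-step with m = ceil(sqrt(2026)) = 46.
Baby table (449^j mod 2027 for j=0..45):
  0:1  1:449  2:928  3:1137  4:1736  5:1096  6:1570  7:1561
  8:1574  9:1330  10:1232  11:1824  12:68  13:127  14:267  15:290
  16:482  17:1556  18:1356  19:744  20:1628  21:1252  22:669  23:385
  24:570  25:528  26:1940  27:1477  28:344  29:404  30:993  31:1944
  32:1246  33:2  34:898  35:1856  36:247  37:1445  38:165  39:1113
  40:1095  41:1121  42:633  43:437  44:1621  45:136
Giant step factor: 449^(-46) ≡ 407 (mod 2027).
Scan 1321·407^i mod 2027 for i = 0, 1, …:
  i=0: 1321   i=1: 492   i=2: 1598   i=3: 1746
  i=4: 1172   i=5: 659   i=6: 649   i=7: 633
Match at i=7, j=42: x = 7·46 + 42 = 364.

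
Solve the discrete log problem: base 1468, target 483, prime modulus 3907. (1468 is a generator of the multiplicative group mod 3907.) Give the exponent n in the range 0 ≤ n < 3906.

2176

Baby-step giant-step with m = ceil(sqrt(3906)) = 63.
Baby table (1468^j mod 3907 for j=0..62):
  0:1  1:1468  2:2267  3:3099  4:1584  5:647  6:395  7:1624
  8:762  9:1214  10:560  11:1610  12:3652  13:732  14:151  15:2876
  16:2408  17:3016  18:857  19:22  20:1040  21:2990  22:1759  23:3592
  24:2513  25:876  26:565  27:1136  28:3266  29:599  30:257  31:2204
  32:476  33:3322  34:760  35:2185  36:3840  37:3226  38:484  39:3345
  40:3268  41:3535  42:884  43:588  44:3644  45:709  46:1550  47:1526
  48:1457  49:1747  50:1604  51:2658  52:2758  53:1092  54:1186  55:2433
  56:646  57:2834  58:3264  59:1570  60:3537  61:3820  62:1215
Giant step factor: 1468^(-63) ≡ 472 (mod 3907).
Scan 483·472^i mod 3907 for i = 0, 1, …:
  i=0: 483   i=1: 1370   i=2: 1985   i=3: 3147
  i=4: 724   i=5: 1819   i=6: 2935   i=7: 2242
  i=8: 3334   i=9: 3034     …   i=33: 1922
  i=34: 760
Match at i=34, j=34: n = 34·63 + 34 = 2176.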